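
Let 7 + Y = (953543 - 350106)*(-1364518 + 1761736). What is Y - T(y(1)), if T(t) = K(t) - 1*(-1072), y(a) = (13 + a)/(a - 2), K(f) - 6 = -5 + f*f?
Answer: 239696036990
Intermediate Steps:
K(f) = 1 + f² (K(f) = 6 + (-5 + f*f) = 6 + (-5 + f²) = 1 + f²)
Y = 239696038259 (Y = -7 + (953543 - 350106)*(-1364518 + 1761736) = -7 + 603437*397218 = -7 + 239696038266 = 239696038259)
y(a) = (13 + a)/(-2 + a)
T(t) = 1073 + t² (T(t) = (1 + t²) - 1*(-1072) = (1 + t²) + 1072 = 1073 + t²)
Y - T(y(1)) = 239696038259 - (1073 + ((13 + 1)/(-2 + 1))²) = 239696038259 - (1073 + (14/(-1))²) = 239696038259 - (1073 + (-1*14)²) = 239696038259 - (1073 + (-14)²) = 239696038259 - (1073 + 196) = 239696038259 - 1*1269 = 239696038259 - 1269 = 239696036990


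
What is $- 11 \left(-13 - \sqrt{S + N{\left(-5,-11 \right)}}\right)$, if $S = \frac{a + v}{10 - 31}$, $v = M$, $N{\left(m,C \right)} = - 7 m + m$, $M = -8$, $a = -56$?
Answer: $143 + \frac{11 \sqrt{14574}}{21} \approx 206.24$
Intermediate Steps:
$N{\left(m,C \right)} = - 6 m$
$v = -8$
$S = \frac{64}{21}$ ($S = \frac{-56 - 8}{10 - 31} = - \frac{64}{-21} = \left(-64\right) \left(- \frac{1}{21}\right) = \frac{64}{21} \approx 3.0476$)
$- 11 \left(-13 - \sqrt{S + N{\left(-5,-11 \right)}}\right) = - 11 \left(-13 - \sqrt{\frac{64}{21} - -30}\right) = - 11 \left(-13 - \sqrt{\frac{64}{21} + 30}\right) = - 11 \left(-13 - \sqrt{\frac{694}{21}}\right) = - 11 \left(-13 - \frac{\sqrt{14574}}{21}\right) = 143 + \frac{11 \sqrt{14574}}{21}$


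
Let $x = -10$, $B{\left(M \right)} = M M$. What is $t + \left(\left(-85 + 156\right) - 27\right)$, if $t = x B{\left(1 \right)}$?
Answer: $34$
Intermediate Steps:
$B{\left(M \right)} = M^{2}$
$t = -10$ ($t = - 10 \cdot 1^{2} = \left(-10\right) 1 = -10$)
$t + \left(\left(-85 + 156\right) - 27\right) = -10 + \left(\left(-85 + 156\right) - 27\right) = -10 + \left(71 - 27\right) = -10 + 44 = 34$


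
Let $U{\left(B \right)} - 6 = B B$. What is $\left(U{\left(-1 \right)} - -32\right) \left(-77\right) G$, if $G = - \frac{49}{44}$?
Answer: $\frac{13377}{4} \approx 3344.3$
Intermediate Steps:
$G = - \frac{49}{44}$ ($G = \left(-49\right) \frac{1}{44} = - \frac{49}{44} \approx -1.1136$)
$U{\left(B \right)} = 6 + B^{2}$ ($U{\left(B \right)} = 6 + B B = 6 + B^{2}$)
$\left(U{\left(-1 \right)} - -32\right) \left(-77\right) G = \left(\left(6 + \left(-1\right)^{2}\right) - -32\right) \left(-77\right) \left(- \frac{49}{44}\right) = \left(\left(6 + 1\right) + 32\right) \left(-77\right) \left(- \frac{49}{44}\right) = \left(7 + 32\right) \left(-77\right) \left(- \frac{49}{44}\right) = 39 \left(-77\right) \left(- \frac{49}{44}\right) = \left(-3003\right) \left(- \frac{49}{44}\right) = \frac{13377}{4}$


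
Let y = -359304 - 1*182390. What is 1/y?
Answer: -1/541694 ≈ -1.8461e-6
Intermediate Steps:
y = -541694 (y = -359304 - 182390 = -541694)
1/y = 1/(-541694) = -1/541694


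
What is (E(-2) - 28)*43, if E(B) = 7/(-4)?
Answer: -5117/4 ≈ -1279.3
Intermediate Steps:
E(B) = -7/4 (E(B) = 7*(-1/4) = -7/4)
(E(-2) - 28)*43 = (-7/4 - 28)*43 = -119/4*43 = -5117/4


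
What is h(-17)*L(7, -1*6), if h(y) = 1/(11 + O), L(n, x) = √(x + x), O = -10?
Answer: 2*I*√3 ≈ 3.4641*I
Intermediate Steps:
L(n, x) = √2*√x (L(n, x) = √(2*x) = √2*√x)
h(y) = 1 (h(y) = 1/(11 - 10) = 1/1 = 1)
h(-17)*L(7, -1*6) = 1*(√2*√(-1*6)) = 1*(√2*√(-6)) = 1*(√2*(I*√6)) = 1*(2*I*√3) = 2*I*√3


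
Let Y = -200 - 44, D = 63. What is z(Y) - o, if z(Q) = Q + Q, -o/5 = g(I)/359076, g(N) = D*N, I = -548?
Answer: -14616809/29923 ≈ -488.48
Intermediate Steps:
g(N) = 63*N
Y = -244
o = 14385/29923 (o = -5*63*(-548)/359076 = -(-172620)/359076 = -5*(-2877/29923) = 14385/29923 ≈ 0.48073)
z(Q) = 2*Q
z(Y) - o = 2*(-244) - 1*14385/29923 = -488 - 14385/29923 = -14616809/29923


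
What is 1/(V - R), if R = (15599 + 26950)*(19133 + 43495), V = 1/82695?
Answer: -82695/220362226650539 ≈ -3.7527e-10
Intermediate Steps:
V = 1/82695 ≈ 1.2093e-5
R = 2664758772 (R = 42549*62628 = 2664758772)
1/(V - R) = 1/(1/82695 - 1*2664758772) = 1/(1/82695 - 2664758772) = 1/(-220362226650539/82695) = -82695/220362226650539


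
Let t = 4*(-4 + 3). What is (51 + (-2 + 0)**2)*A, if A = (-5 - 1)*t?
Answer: 1320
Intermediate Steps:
t = -4 (t = 4*(-1) = -4)
A = 24 (A = (-5 - 1)*(-4) = -6*(-4) = 24)
(51 + (-2 + 0)**2)*A = (51 + (-2 + 0)**2)*24 = (51 + (-2)**2)*24 = (51 + 4)*24 = 55*24 = 1320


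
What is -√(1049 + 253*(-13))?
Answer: -8*I*√35 ≈ -47.329*I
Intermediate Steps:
-√(1049 + 253*(-13)) = -√(1049 - 3289) = -√(-2240) = -8*I*√35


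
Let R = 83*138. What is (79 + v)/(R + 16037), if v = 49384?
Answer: 49463/27491 ≈ 1.7992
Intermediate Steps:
R = 11454
(79 + v)/(R + 16037) = (79 + 49384)/(11454 + 16037) = 49463/27491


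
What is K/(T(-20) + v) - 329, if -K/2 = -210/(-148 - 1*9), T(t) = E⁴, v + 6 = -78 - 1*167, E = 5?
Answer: -9659321/29359 ≈ -329.01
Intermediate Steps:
v = -251 (v = -6 + (-78 - 1*167) = -6 + (-78 - 167) = -6 - 245 = -251)
T(t) = 625 (T(t) = 5⁴ = 625)
K = -420/157 (K = -(-420)/(-148 - 1*9) = -(-420)/(-148 - 9) = -(-420)/(-157) = -(-420)*(-1)/157 = -2*210/157 = -420/157 ≈ -2.6752)
K/(T(-20) + v) - 329 = -420/157/(625 - 251) - 329 = -420/157/374 - 329 = (1/374)*(-420/157) - 329 = -210/29359 - 329 = -9659321/29359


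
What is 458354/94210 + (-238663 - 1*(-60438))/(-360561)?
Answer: 91027576922/16984225905 ≈ 5.3595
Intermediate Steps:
458354/94210 + (-238663 - 1*(-60438))/(-360561) = 458354*(1/94210) + (-238663 + 60438)*(-1/360561) = 229177/47105 - 178225*(-1/360561) = 229177/47105 + 178225/360561 = 91027576922/16984225905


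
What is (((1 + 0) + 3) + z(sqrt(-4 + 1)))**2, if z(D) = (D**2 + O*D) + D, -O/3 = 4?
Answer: -362 - 22*I*sqrt(3) ≈ -362.0 - 38.105*I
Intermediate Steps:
O = -12 (O = -3*4 = -12)
z(D) = D**2 - 11*D (z(D) = (D**2 - 12*D) + D = D**2 - 11*D)
(((1 + 0) + 3) + z(sqrt(-4 + 1)))**2 = (((1 + 0) + 3) + sqrt(-4 + 1)*(-11 + sqrt(-4 + 1)))**2 = ((1 + 3) + sqrt(-3)*(-11 + sqrt(-3)))**2 = (4 + (I*sqrt(3))*(-11 + I*sqrt(3)))**2 = (4 + I*sqrt(3)*(-11 + I*sqrt(3)))**2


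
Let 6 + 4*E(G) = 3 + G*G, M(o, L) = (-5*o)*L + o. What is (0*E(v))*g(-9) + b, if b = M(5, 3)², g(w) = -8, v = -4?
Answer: 4900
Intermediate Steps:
M(o, L) = o - 5*L*o (M(o, L) = -5*L*o + o = o - 5*L*o)
E(G) = -¾ + G²/4 (E(G) = -3/2 + (3 + G*G)/4 = -3/2 + (3 + G²)/4 = -3/2 + (¾ + G²/4) = -¾ + G²/4)
b = 4900 (b = (5*(1 - 5*3))² = (5*(1 - 15))² = (5*(-14))² = (-70)² = 4900)
(0*E(v))*g(-9) + b = (0*(-¾ + (¼)*(-4)²))*(-8) + 4900 = (0*(-¾ + (¼)*16))*(-8) + 4900 = (0*(-¾ + 4))*(-8) + 4900 = (0*(13/4))*(-8) + 4900 = 0*(-8) + 4900 = 0 + 4900 = 4900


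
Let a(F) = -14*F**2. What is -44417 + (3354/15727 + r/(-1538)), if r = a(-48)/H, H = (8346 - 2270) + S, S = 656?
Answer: -100452543941719/2261589781 ≈ -44417.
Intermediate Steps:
H = 6732 (H = (8346 - 2270) + 656 = 6076 + 656 = 6732)
r = -896/187 (r = -14*(-48)**2/6732 = -14*2304*(1/6732) = -32256*1/6732 = -896/187 ≈ -4.7914)
-44417 + (3354/15727 + r/(-1538)) = -44417 + (3354/15727 - 896/187/(-1538)) = -44417 + (3354*(1/15727) - 896/187*(-1/1538)) = -44417 + (3354/15727 + 448/143803) = -44417 + 489360958/2261589781 = -100452543941719/2261589781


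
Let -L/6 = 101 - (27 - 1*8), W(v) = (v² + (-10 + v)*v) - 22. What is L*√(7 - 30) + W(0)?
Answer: -22 - 492*I*√23 ≈ -22.0 - 2359.6*I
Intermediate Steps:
W(v) = -22 + v² + v*(-10 + v) (W(v) = (v² + v*(-10 + v)) - 22 = -22 + v² + v*(-10 + v))
L = -492 (L = -6*(101 - (27 - 1*8)) = -6*(101 - (27 - 8)) = -6*(101 - 1*19) = -6*(101 - 19) = -6*82 = -492)
L*√(7 - 30) + W(0) = -492*√(7 - 30) + (-22 - 10*0 + 2*0²) = -492*I*√23 + (-22 + 0 + 2*0) = -492*I*√23 + (-22 + 0 + 0) = -492*I*√23 - 22 = -22 - 492*I*√23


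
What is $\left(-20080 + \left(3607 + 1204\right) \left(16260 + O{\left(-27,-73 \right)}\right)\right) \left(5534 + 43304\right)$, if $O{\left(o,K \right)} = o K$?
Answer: $4282568128718$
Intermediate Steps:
$O{\left(o,K \right)} = K o$
$\left(-20080 + \left(3607 + 1204\right) \left(16260 + O{\left(-27,-73 \right)}\right)\right) \left(5534 + 43304\right) = \left(-20080 + \left(3607 + 1204\right) \left(16260 - -1971\right)\right) \left(5534 + 43304\right) = \left(-20080 + 4811 \left(16260 + 1971\right)\right) 48838 = \left(-20080 + 4811 \cdot 18231\right) 48838 = \left(-20080 + 87709341\right) 48838 = 87689261 \cdot 48838 = 4282568128718$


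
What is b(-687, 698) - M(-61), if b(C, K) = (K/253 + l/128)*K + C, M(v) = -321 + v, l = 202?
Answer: 22039245/8096 ≈ 2722.2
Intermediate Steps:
b(C, K) = C + K*(101/64 + K/253) (b(C, K) = (K/253 + 202/128)*K + C = (K*(1/253) + 202*(1/128))*K + C = (K/253 + 101/64)*K + C = (101/64 + K/253)*K + C = K*(101/64 + K/253) + C = C + K*(101/64 + K/253))
b(-687, 698) - M(-61) = (-687 + (1/253)*698² + (101/64)*698) - (-321 - 61) = (-687 + (1/253)*487204 + 35249/32) - 1*(-382) = (-687 + 487204/253 + 35249/32) + 382 = 18946573/8096 + 382 = 22039245/8096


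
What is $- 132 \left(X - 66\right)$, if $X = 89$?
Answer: $-3036$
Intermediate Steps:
$- 132 \left(X - 66\right) = - 132 \left(89 - 66\right) = \left(-132\right) 23 = -3036$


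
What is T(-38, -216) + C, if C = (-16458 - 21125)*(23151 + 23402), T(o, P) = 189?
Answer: -1749601210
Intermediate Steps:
C = -1749601399 (C = -37583*46553 = -1749601399)
T(-38, -216) + C = 189 - 1749601399 = -1749601210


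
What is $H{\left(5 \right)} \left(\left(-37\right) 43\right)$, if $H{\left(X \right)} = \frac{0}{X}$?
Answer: $0$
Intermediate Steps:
$H{\left(X \right)} = 0$
$H{\left(5 \right)} \left(\left(-37\right) 43\right) = 0 \left(\left(-37\right) 43\right) = 0 \left(-1591\right) = 0$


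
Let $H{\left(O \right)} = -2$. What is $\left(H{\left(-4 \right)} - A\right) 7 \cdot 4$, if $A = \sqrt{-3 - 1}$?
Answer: $-56 - 56 i \approx -56.0 - 56.0 i$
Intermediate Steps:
$A = 2 i$ ($A = \sqrt{-4} = 2 i \approx 2.0 i$)
$\left(H{\left(-4 \right)} - A\right) 7 \cdot 4 = \left(-2 - 2 i\right) 7 \cdot 4 = \left(-2 - 2 i\right) 28 = -56 - 56 i$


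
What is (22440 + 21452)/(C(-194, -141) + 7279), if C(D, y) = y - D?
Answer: 10973/1833 ≈ 5.9864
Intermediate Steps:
(22440 + 21452)/(C(-194, -141) + 7279) = (22440 + 21452)/((-141 - 1*(-194)) + 7279) = 43892/((-141 + 194) + 7279) = 43892/(53 + 7279) = 43892/7332 = 43892*(1/7332) = 10973/1833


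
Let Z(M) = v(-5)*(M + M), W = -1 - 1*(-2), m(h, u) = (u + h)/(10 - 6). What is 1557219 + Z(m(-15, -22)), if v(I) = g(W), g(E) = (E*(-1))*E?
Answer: 3114475/2 ≈ 1.5572e+6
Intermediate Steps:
m(h, u) = h/4 + u/4 (m(h, u) = (h + u)/4 = (h + u)*(¼) = h/4 + u/4)
W = 1 (W = -1 + 2 = 1)
g(E) = -E² (g(E) = (-E)*E = -E²)
v(I) = -1 (v(I) = -1*1² = -1*1 = -1)
Z(M) = -2*M (Z(M) = -(M + M) = -2*M)
1557219 + Z(m(-15, -22)) = 1557219 - 2*((¼)*(-15) + (¼)*(-22)) = 1557219 - 2*(-15/4 - 11/2) = 1557219 - 2*(-37/4) = 1557219 + 37/2 = 3114475/2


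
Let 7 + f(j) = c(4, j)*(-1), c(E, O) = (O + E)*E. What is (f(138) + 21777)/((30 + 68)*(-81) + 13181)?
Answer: 21202/5243 ≈ 4.0439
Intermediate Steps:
c(E, O) = E*(E + O) (c(E, O) = (E + O)*E = E*(E + O))
f(j) = -23 - 4*j (f(j) = -7 + (4*(4 + j))*(-1) = -7 + (16 + 4*j)*(-1) = -7 + (-16 - 4*j) = -23 - 4*j)
(f(138) + 21777)/((30 + 68)*(-81) + 13181) = ((-23 - 4*138) + 21777)/((30 + 68)*(-81) + 13181) = ((-23 - 552) + 21777)/(98*(-81) + 13181) = (-575 + 21777)/(-7938 + 13181) = 21202/5243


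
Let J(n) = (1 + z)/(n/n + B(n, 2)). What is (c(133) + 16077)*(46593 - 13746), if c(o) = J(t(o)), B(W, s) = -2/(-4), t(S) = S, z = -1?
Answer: 528081219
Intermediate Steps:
B(W, s) = 1/2 (B(W, s) = -2*(-1/4) = 1/2)
J(n) = 0 (J(n) = (1 - 1)/(n/n + 1/2) = 0/(1 + 1/2) = 0/(3/2) = 0*(2/3) = 0)
c(o) = 0
(c(133) + 16077)*(46593 - 13746) = (0 + 16077)*(46593 - 13746) = 16077*32847 = 528081219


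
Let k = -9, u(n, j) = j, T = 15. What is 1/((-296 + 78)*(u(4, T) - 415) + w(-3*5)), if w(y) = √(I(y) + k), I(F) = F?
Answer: 10900/950480003 - I*√6/3801920012 ≈ 1.1468e-5 - 6.4428e-10*I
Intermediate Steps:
w(y) = √(-9 + y) (w(y) = √(y - 9) = √(-9 + y))
1/((-296 + 78)*(u(4, T) - 415) + w(-3*5)) = 1/((-296 + 78)*(15 - 415) + √(-9 - 3*5)) = 1/(-218*(-400) + √(-9 - 15)) = 1/(87200 + √(-24)) = 1/(87200 + 2*I*√6)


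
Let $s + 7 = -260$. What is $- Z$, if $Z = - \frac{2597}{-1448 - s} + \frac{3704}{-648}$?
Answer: $\frac{336446}{95661} \approx 3.5171$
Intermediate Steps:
$s = -267$ ($s = -7 - 260 = -267$)
$Z = - \frac{336446}{95661}$ ($Z = - \frac{2597}{-1448 - -267} + \frac{3704}{-648} = - \frac{2597}{-1448 + 267} + 3704 \left(- \frac{1}{648}\right) = - \frac{2597}{-1181} - \frac{463}{81} = \left(-2597\right) \left(- \frac{1}{1181}\right) - \frac{463}{81} = \frac{2597}{1181} - \frac{463}{81} = - \frac{336446}{95661} \approx -3.5171$)
$- Z = \left(-1\right) \left(- \frac{336446}{95661}\right) = \frac{336446}{95661}$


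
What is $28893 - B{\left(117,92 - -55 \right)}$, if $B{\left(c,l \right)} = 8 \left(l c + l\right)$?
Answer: $-109875$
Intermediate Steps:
$B{\left(c,l \right)} = 8 l + 8 c l$ ($B{\left(c,l \right)} = 8 \left(c l + l\right) = 8 \left(l + c l\right) = 8 l + 8 c l$)
$28893 - B{\left(117,92 - -55 \right)} = 28893 - 8 \left(92 - -55\right) \left(1 + 117\right) = 28893 - 8 \left(92 + 55\right) 118 = 28893 - 8 \cdot 147 \cdot 118 = 28893 - 138768 = -109875$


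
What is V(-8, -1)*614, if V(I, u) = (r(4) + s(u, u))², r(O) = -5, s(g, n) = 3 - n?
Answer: 614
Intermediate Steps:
V(I, u) = (-2 - u)² (V(I, u) = (-5 + (3 - u))² = (-2 - u)²)
V(-8, -1)*614 = (2 - 1)²*614 = 1²*614 = 1*614 = 614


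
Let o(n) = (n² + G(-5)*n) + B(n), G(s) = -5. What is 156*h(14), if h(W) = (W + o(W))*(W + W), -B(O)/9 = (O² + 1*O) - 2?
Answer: -7565376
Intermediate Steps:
B(O) = 18 - 9*O - 9*O² (B(O) = -9*((O² + 1*O) - 2) = -9*((O² + O) - 2) = -9*((O + O²) - 2) = -9*(-2 + O + O²) = 18 - 9*O - 9*O²)
o(n) = 18 - 14*n - 8*n² (o(n) = (n² - 5*n) + (18 - 9*n - 9*n²) = 18 - 14*n - 8*n²)
h(W) = 2*W*(18 - 13*W - 8*W²) (h(W) = (W + (18 - 14*W - 8*W²))*(W + W) = (18 - 13*W - 8*W²)*(2*W) = 2*W*(18 - 13*W - 8*W²))
156*h(14) = 156*(2*14*(18 - 13*14 - 8*14²)) = 156*(2*14*(18 - 182 - 8*196)) = 156*(2*14*(18 - 182 - 1568)) = 156*(2*14*(-1732)) = 156*(-48496) = -7565376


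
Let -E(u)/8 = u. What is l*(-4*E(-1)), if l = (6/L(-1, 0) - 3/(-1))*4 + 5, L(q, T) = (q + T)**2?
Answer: -1312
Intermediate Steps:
E(u) = -8*u
L(q, T) = (T + q)**2
l = 41 (l = (6/((0 - 1)**2) - 3/(-1))*4 + 5 = (6/((-1)**2) - 3*(-1))*4 + 5 = (6/1 + 3)*4 + 5 = (6*1 + 3)*4 + 5 = (6 + 3)*4 + 5 = 9*4 + 5 = 36 + 5 = 41)
l*(-4*E(-1)) = 41*(-(-32)*(-1)) = 41*(-4*8) = 41*(-32) = -1312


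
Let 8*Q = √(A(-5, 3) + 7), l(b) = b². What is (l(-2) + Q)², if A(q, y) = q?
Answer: 513/32 + √2 ≈ 17.445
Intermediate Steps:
Q = √2/8 (Q = √(-5 + 7)/8 = √2/8 ≈ 0.17678)
(l(-2) + Q)² = ((-2)² + √2/8)² = (4 + √2/8)²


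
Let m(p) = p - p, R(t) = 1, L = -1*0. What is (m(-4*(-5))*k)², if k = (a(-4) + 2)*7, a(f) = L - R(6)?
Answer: 0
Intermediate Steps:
L = 0
a(f) = -1 (a(f) = 0 - 1*1 = 0 - 1 = -1)
k = 7 (k = (-1 + 2)*7 = 1*7 = 7)
m(p) = 0
(m(-4*(-5))*k)² = (0*7)² = 0² = 0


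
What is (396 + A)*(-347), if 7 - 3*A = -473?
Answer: -192932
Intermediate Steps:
A = 160 (A = 7/3 - ⅓*(-473) = 7/3 + 473/3 = 160)
(396 + A)*(-347) = (396 + 160)*(-347) = 556*(-347) = -192932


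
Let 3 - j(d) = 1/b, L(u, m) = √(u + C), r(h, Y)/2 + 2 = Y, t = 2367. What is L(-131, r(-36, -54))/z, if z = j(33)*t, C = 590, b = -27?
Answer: 9*√51/21566 ≈ 0.0029803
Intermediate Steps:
r(h, Y) = -4 + 2*Y
L(u, m) = √(590 + u) (L(u, m) = √(u + 590) = √(590 + u))
j(d) = 82/27 (j(d) = 3 - 1/(-27) = 3 - 1*(-1/27) = 3 + 1/27 = 82/27)
z = 21566/3 (z = (82/27)*2367 = 21566/3 ≈ 7188.7)
L(-131, r(-36, -54))/z = √(590 - 131)/(21566/3) = √459*(3/21566) = (3*√51)*(3/21566) = 9*√51/21566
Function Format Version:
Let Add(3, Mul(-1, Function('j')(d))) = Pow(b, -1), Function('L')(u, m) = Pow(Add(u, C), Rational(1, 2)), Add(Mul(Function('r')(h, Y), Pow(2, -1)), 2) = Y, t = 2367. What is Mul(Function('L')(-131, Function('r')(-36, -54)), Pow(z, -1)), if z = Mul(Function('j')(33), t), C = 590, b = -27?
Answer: Mul(Rational(9, 21566), Pow(51, Rational(1, 2))) ≈ 0.0029803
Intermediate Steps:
Function('r')(h, Y) = Add(-4, Mul(2, Y))
Function('L')(u, m) = Pow(Add(590, u), Rational(1, 2)) (Function('L')(u, m) = Pow(Add(u, 590), Rational(1, 2)) = Pow(Add(590, u), Rational(1, 2)))
Function('j')(d) = Rational(82, 27) (Function('j')(d) = Add(3, Mul(-1, Pow(-27, -1))) = Add(3, Mul(-1, Rational(-1, 27))) = Add(3, Rational(1, 27)) = Rational(82, 27))
z = Rational(21566, 3) (z = Mul(Rational(82, 27), 2367) = Rational(21566, 3) ≈ 7188.7)
Mul(Function('L')(-131, Function('r')(-36, -54)), Pow(z, -1)) = Mul(Pow(Add(590, -131), Rational(1, 2)), Pow(Rational(21566, 3), -1)) = Mul(Pow(459, Rational(1, 2)), Rational(3, 21566)) = Mul(Mul(3, Pow(51, Rational(1, 2))), Rational(3, 21566)) = Mul(Rational(9, 21566), Pow(51, Rational(1, 2)))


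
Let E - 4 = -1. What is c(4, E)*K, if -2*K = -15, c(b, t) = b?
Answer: 30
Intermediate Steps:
E = 3 (E = 4 - 1 = 3)
K = 15/2 (K = -½*(-15) = 15/2 ≈ 7.5000)
c(4, E)*K = 4*(15/2) = 30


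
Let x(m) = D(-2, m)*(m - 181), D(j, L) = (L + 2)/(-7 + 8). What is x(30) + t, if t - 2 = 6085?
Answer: 1255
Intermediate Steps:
t = 6087 (t = 2 + 6085 = 6087)
D(j, L) = 2 + L (D(j, L) = (2 + L)/1 = (2 + L)*1 = 2 + L)
x(m) = (-181 + m)*(2 + m) (x(m) = (2 + m)*(m - 181) = (2 + m)*(-181 + m) = (-181 + m)*(2 + m))
x(30) + t = (-181 + 30)*(2 + 30) + 6087 = -151*32 + 6087 = -4832 + 6087 = 1255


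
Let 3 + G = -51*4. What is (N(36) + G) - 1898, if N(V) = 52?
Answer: -2053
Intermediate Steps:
G = -207 (G = -3 - 51*4 = -3 - 204 = -207)
(N(36) + G) - 1898 = (52 - 207) - 1898 = -155 - 1898 = -2053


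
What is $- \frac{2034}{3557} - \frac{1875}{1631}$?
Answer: $- \frac{9986829}{5801467} \approx -1.7214$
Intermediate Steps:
$- \frac{2034}{3557} - \frac{1875}{1631} = - \frac{9986829}{5801467}$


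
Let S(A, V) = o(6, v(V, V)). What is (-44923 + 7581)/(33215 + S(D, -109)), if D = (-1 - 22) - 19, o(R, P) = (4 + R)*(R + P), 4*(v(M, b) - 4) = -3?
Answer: -74684/66615 ≈ -1.1211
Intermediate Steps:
v(M, b) = 13/4 (v(M, b) = 4 + (¼)*(-3) = 4 - ¾ = 13/4)
o(R, P) = (4 + R)*(P + R)
D = -42 (D = -23 - 19 = -42)
S(A, V) = 185/2 (S(A, V) = 6² + 4*(13/4) + 4*6 + (13/4)*6 = 36 + 13 + 24 + 39/2 = 185/2)
(-44923 + 7581)/(33215 + S(D, -109)) = (-44923 + 7581)/(33215 + 185/2) = -37342/66615/2 = -37342*2/66615 = -74684/66615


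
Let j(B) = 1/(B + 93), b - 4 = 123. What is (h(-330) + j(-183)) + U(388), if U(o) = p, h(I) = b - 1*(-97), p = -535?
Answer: -27991/90 ≈ -311.01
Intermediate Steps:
b = 127 (b = 4 + 123 = 127)
h(I) = 224 (h(I) = 127 - 1*(-97) = 127 + 97 = 224)
U(o) = -535
j(B) = 1/(93 + B)
(h(-330) + j(-183)) + U(388) = (224 + 1/(93 - 183)) - 535 = (224 + 1/(-90)) - 535 = (224 - 1/90) - 535 = 20159/90 - 535 = -27991/90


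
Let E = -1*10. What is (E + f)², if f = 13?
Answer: 9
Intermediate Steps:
E = -10
(E + f)² = (-10 + 13)² = 3² = 9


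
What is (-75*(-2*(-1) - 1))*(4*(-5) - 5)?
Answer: 1875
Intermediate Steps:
(-75*(-2*(-1) - 1))*(4*(-5) - 5) = (-75*(2 - 1))*(-20 - 5) = -75*1*(-25) = -75*(-25) = 1875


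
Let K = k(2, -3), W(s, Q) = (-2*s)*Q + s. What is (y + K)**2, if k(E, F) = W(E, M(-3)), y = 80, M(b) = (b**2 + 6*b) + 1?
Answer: 12996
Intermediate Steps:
M(b) = 1 + b**2 + 6*b
W(s, Q) = s - 2*Q*s (W(s, Q) = -2*Q*s + s = s - 2*Q*s)
k(E, F) = 17*E (k(E, F) = E*(1 - 2*(1 + (-3)**2 + 6*(-3))) = E*(1 - 2*(1 + 9 - 18)) = E*(1 - 2*(-8)) = E*(1 + 16) = E*17 = 17*E)
K = 34 (K = 17*2 = 34)
(y + K)**2 = (80 + 34)**2 = 114**2 = 12996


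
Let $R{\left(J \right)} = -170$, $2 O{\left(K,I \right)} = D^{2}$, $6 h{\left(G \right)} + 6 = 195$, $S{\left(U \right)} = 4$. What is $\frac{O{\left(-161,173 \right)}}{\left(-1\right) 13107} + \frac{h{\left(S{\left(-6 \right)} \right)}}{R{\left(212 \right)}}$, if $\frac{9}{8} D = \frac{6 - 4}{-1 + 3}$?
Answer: $- \frac{3935053}{21233340} \approx -0.18532$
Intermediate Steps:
$h{\left(G \right)} = \frac{63}{2}$ ($h{\left(G \right)} = -1 + \frac{1}{6} \cdot 195 = -1 + \frac{65}{2} = \frac{63}{2}$)
$D = \frac{8}{9}$ ($D = \frac{8 \frac{6 - 4}{-1 + 3}}{9} = \frac{8 \cdot \frac{2}{2}}{9} = \frac{8 \cdot 2 \cdot \frac{1}{2}}{9} = \frac{8}{9} \cdot 1 = \frac{8}{9} \approx 0.88889$)
$O{\left(K,I \right)} = \frac{32}{81}$ ($O{\left(K,I \right)} = \frac{\left(\frac{8}{9}\right)^{2}}{2} = \frac{1}{2} \cdot \frac{64}{81} = \frac{32}{81}$)
$\frac{O{\left(-161,173 \right)}}{\left(-1\right) 13107} + \frac{h{\left(S{\left(-6 \right)} \right)}}{R{\left(212 \right)}} = \frac{32}{81 \left(\left(-1\right) 13107\right)} + \frac{63}{2 \left(-170\right)} = \frac{32}{81 \left(-13107\right)} + \frac{63}{2} \left(- \frac{1}{170}\right) = \frac{32}{81} \left(- \frac{1}{13107}\right) - \frac{63}{340} = - \frac{32}{1061667} - \frac{63}{340} = - \frac{3935053}{21233340}$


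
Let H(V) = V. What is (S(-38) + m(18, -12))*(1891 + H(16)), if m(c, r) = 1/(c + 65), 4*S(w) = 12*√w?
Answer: 1907/83 + 5721*I*√38 ≈ 22.976 + 35267.0*I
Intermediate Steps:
S(w) = 3*√w (S(w) = (12*√w)/4 = 3*√w)
m(c, r) = 1/(65 + c)
(S(-38) + m(18, -12))*(1891 + H(16)) = (3*√(-38) + 1/(65 + 18))*(1891 + 16) = (3*(I*√38) + 1/83)*1907 = (3*I*√38 + 1/83)*1907 = (1/83 + 3*I*√38)*1907 = 1907/83 + 5721*I*√38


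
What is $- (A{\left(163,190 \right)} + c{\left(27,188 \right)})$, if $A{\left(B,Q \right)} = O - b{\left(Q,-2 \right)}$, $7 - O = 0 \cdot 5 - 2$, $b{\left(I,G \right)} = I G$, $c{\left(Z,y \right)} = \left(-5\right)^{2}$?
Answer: $-414$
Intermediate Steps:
$c{\left(Z,y \right)} = 25$
$b{\left(I,G \right)} = G I$
$O = 9$ ($O = 7 - \left(0 \cdot 5 - 2\right) = 7 - \left(0 - 2\right) = 7 - -2 = 7 + 2 = 9$)
$A{\left(B,Q \right)} = 9 + 2 Q$ ($A{\left(B,Q \right)} = 9 - - 2 Q = 9 + 2 Q$)
$- (A{\left(163,190 \right)} + c{\left(27,188 \right)}) = - (\left(9 + 2 \cdot 190\right) + 25) = - (\left(9 + 380\right) + 25) = - (389 + 25) = \left(-1\right) 414 = -414$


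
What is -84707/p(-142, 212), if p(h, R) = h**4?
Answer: -84707/406586896 ≈ -0.00020834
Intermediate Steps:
-84707/p(-142, 212) = -84707/((-142)**4) = -84707/406586896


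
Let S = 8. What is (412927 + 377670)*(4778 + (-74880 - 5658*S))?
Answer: -91208013502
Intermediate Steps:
(412927 + 377670)*(4778 + (-74880 - 5658*S)) = (412927 + 377670)*(4778 + (-74880 - 5658*8)) = 790597*(4778 + (-74880 - 45264)) = 790597*(4778 - 120144) = 790597*(-115366) = -91208013502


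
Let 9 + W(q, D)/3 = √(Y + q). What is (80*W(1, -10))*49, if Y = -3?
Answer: -105840 + 11760*I*√2 ≈ -1.0584e+5 + 16631.0*I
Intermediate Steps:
W(q, D) = -27 + 3*√(-3 + q)
(80*W(1, -10))*49 = (80*(-27 + 3*√(-3 + 1)))*49 = (80*(-27 + 3*√(-2)))*49 = (80*(-27 + 3*(I*√2)))*49 = (80*(-27 + 3*I*√2))*49 = (-2160 + 240*I*√2)*49 = -105840 + 11760*I*√2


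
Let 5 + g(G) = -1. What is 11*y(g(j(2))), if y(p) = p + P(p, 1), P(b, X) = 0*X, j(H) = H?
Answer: -66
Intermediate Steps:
g(G) = -6 (g(G) = -5 - 1 = -6)
P(b, X) = 0
y(p) = p (y(p) = p + 0 = p)
11*y(g(j(2))) = 11*(-6) = -66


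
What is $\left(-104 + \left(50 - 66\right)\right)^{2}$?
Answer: $14400$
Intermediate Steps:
$\left(-104 + \left(50 - 66\right)\right)^{2} = \left(-104 - 16\right)^{2} = \left(-120\right)^{2} = 14400$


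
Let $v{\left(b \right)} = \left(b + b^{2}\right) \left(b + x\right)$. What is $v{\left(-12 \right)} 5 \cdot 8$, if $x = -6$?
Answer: $-95040$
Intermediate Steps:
$v{\left(b \right)} = \left(-6 + b\right) \left(b + b^{2}\right)$ ($v{\left(b \right)} = \left(b + b^{2}\right) \left(b - 6\right) = \left(b + b^{2}\right) \left(-6 + b\right) = \left(-6 + b\right) \left(b + b^{2}\right)$)
$v{\left(-12 \right)} 5 \cdot 8 = - 12 \left(-6 + \left(-12\right)^{2} - -60\right) 5 \cdot 8 = - 12 \left(-6 + 144 + 60\right) 40 = \left(-12\right) 198 \cdot 40 = \left(-2376\right) 40 = -95040$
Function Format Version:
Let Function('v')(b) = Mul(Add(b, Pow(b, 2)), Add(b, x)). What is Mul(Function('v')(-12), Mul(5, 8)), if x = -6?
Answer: -95040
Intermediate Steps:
Function('v')(b) = Mul(Add(-6, b), Add(b, Pow(b, 2))) (Function('v')(b) = Mul(Add(b, Pow(b, 2)), Add(b, -6)) = Mul(Add(b, Pow(b, 2)), Add(-6, b)) = Mul(Add(-6, b), Add(b, Pow(b, 2))))
Mul(Function('v')(-12), Mul(5, 8)) = Mul(Mul(-12, Add(-6, Pow(-12, 2), Mul(-5, -12))), Mul(5, 8)) = Mul(Mul(-12, Add(-6, 144, 60)), 40) = Mul(Mul(-12, 198), 40) = Mul(-2376, 40) = -95040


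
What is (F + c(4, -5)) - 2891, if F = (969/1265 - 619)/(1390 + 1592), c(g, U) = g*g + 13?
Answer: -5398452163/1886115 ≈ -2862.2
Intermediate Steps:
c(g, U) = 13 + g² (c(g, U) = g² + 13 = 13 + g²)
F = -391033/1886115 (F = (969*(1/1265) - 619)/2982 = (969/1265 - 619)*(1/2982) = -782066/1265*1/2982 = -391033/1886115 ≈ -0.20732)
(F + c(4, -5)) - 2891 = (-391033/1886115 + (13 + 4²)) - 2891 = (-391033/1886115 + (13 + 16)) - 2891 = (-391033/1886115 + 29) - 2891 = 54306302/1886115 - 2891 = -5398452163/1886115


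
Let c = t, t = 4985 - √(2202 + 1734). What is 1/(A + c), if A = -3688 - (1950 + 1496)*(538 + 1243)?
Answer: -2045343/12550283961635 + 4*√246/37650851884905 ≈ -1.6297e-7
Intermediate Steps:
A = -6141014 (A = -3688 - 3446*1781 = -3688 - 1*6137326 = -3688 - 6137326 = -6141014)
t = 4985 - 4*√246 (t = 4985 - √3936 = 4985 - 4*√246 ≈ 4922.3)
c = 4985 - 4*√246 ≈ 4922.3
1/(A + c) = 1/(-6141014 + (4985 - 4*√246)) = 1/(-6136029 - 4*√246)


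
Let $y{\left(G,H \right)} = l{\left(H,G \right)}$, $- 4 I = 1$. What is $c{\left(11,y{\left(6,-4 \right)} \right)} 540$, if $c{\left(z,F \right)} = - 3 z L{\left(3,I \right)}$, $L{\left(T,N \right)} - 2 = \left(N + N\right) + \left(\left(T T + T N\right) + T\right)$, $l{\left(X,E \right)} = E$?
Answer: $-227205$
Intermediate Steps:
$I = - \frac{1}{4}$ ($I = \left(- \frac{1}{4}\right) 1 = - \frac{1}{4} \approx -0.25$)
$y{\left(G,H \right)} = G$
$L{\left(T,N \right)} = 2 + T + T^{2} + 2 N + N T$ ($L{\left(T,N \right)} = 2 + \left(\left(N + N\right) + \left(\left(T T + T N\right) + T\right)\right) = 2 + \left(2 N + \left(\left(T^{2} + N T\right) + T\right)\right) = 2 + \left(2 N + \left(T + T^{2} + N T\right)\right) = 2 + \left(T + T^{2} + 2 N + N T\right) = 2 + T + T^{2} + 2 N + N T$)
$c{\left(z,F \right)} = - \frac{153 z}{4}$ ($c{\left(z,F \right)} = - 3 z \left(2 + 3 + 3^{2} + 2 \left(- \frac{1}{4}\right) - \frac{3}{4}\right) = - 3 z \left(2 + 3 + 9 - \frac{1}{2} - \frac{3}{4}\right) = - 3 z \frac{51}{4} = - \frac{153 z}{4}$)
$c{\left(11,y{\left(6,-4 \right)} \right)} 540 = \left(- \frac{153}{4}\right) 11 \cdot 540 = \left(- \frac{1683}{4}\right) 540 = -227205$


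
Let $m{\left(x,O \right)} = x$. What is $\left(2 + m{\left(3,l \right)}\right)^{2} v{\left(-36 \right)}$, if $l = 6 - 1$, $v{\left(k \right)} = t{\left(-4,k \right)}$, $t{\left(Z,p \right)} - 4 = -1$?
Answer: $75$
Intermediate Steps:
$t{\left(Z,p \right)} = 3$ ($t{\left(Z,p \right)} = 4 - 1 = 3$)
$v{\left(k \right)} = 3$
$l = 5$ ($l = 6 - 1 = 5$)
$\left(2 + m{\left(3,l \right)}\right)^{2} v{\left(-36 \right)} = \left(2 + 3\right)^{2} \cdot 3 = 5^{2} \cdot 3 = 25 \cdot 3 = 75$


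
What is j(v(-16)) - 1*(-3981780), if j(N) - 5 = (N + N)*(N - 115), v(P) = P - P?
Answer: 3981785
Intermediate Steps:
v(P) = 0
j(N) = 5 + 2*N*(-115 + N) (j(N) = 5 + (N + N)*(N - 115) = 5 + (2*N)*(-115 + N) = 5 + 2*N*(-115 + N))
j(v(-16)) - 1*(-3981780) = (5 - 230*0 + 2*0²) - 1*(-3981780) = (5 + 0 + 2*0) + 3981780 = (5 + 0 + 0) + 3981780 = 5 + 3981780 = 3981785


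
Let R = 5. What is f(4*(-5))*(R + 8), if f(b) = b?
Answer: -260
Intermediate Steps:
f(4*(-5))*(R + 8) = (4*(-5))*(5 + 8) = -20*13 = -260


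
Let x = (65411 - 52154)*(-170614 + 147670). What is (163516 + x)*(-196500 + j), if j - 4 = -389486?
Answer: 178141511820344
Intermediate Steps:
j = -389482 (j = 4 - 389486 = -389482)
x = -304168608 (x = 13257*(-22944) = -304168608)
(163516 + x)*(-196500 + j) = (163516 - 304168608)*(-196500 - 389482) = -304005092*(-585982) = 178141511820344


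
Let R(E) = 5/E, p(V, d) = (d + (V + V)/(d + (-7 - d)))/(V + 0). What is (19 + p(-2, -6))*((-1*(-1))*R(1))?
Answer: 760/7 ≈ 108.57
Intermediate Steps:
p(V, d) = (d - 2*V/7)/V (p(V, d) = (d + (2*V)/(-7))/V = (d + (2*V)*(-⅐))/V = (d - 2*V/7)/V)
(19 + p(-2, -6))*((-1*(-1))*R(1)) = (19 + (-2/7 - 6/(-2)))*((-1*(-1))*(5/1)) = (19 + (-2/7 - 6*(-½)))*(1*(5*1)) = (19 + (-2/7 + 3))*(1*5) = (19 + 19/7)*5 = (152/7)*5 = 760/7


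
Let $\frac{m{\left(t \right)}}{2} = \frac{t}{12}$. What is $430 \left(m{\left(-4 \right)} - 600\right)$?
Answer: $- \frac{774860}{3} \approx -2.5829 \cdot 10^{5}$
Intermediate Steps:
$m{\left(t \right)} = \frac{t}{6}$ ($m{\left(t \right)} = 2 \frac{t}{12} = \frac{t}{6}$)
$430 \left(m{\left(-4 \right)} - 600\right) = 430 \left(\frac{1}{6} \left(-4\right) - 600\right) = 430 \left(- \frac{2}{3} - 600\right) = 430 \left(- \frac{1802}{3}\right) = - \frac{774860}{3}$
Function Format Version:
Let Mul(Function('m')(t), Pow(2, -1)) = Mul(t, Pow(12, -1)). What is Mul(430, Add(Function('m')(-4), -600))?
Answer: Rational(-774860, 3) ≈ -2.5829e+5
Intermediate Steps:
Function('m')(t) = Mul(Rational(1, 6), t) (Function('m')(t) = Mul(2, Mul(t, Pow(12, -1))) = Mul(2, Mul(t, Rational(1, 12))) = Mul(2, Mul(Rational(1, 12), t)) = Mul(Rational(1, 6), t))
Mul(430, Add(Function('m')(-4), -600)) = Mul(430, Add(Mul(Rational(1, 6), -4), -600)) = Mul(430, Add(Rational(-2, 3), -600)) = Mul(430, Rational(-1802, 3)) = Rational(-774860, 3)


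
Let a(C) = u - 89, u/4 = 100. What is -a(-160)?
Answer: -311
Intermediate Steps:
u = 400 (u = 4*100 = 400)
a(C) = 311 (a(C) = 400 - 89 = 311)
-a(-160) = -1*311 = -311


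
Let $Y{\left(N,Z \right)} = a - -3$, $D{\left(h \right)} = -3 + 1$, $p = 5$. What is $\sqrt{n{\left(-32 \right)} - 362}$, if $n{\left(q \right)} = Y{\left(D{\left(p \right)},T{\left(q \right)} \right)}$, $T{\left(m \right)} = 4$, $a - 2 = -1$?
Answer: $i \sqrt{358} \approx 18.921 i$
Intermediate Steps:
$D{\left(h \right)} = -2$
$a = 1$ ($a = 2 - 1 = 1$)
$Y{\left(N,Z \right)} = 4$ ($Y{\left(N,Z \right)} = 1 - -3 = 1 + 3 = 4$)
$n{\left(q \right)} = 4$
$\sqrt{n{\left(-32 \right)} - 362} = \sqrt{4 - 362} = \sqrt{-358} = i \sqrt{358}$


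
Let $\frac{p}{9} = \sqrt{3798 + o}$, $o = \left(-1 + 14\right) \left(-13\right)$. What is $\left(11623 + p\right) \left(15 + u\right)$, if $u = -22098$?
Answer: $-256670709 - 198747 \sqrt{3629} \approx -2.6864 \cdot 10^{8}$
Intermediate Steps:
$o = -169$ ($o = 13 \left(-13\right) = -169$)
$p = 9 \sqrt{3629}$ ($p = 9 \sqrt{3798 - 169} = 9 \sqrt{3629} \approx 542.17$)
$\left(11623 + p\right) \left(15 + u\right) = \left(11623 + 9 \sqrt{3629}\right) \left(15 - 22098\right) = \left(11623 + 9 \sqrt{3629}\right) \left(-22083\right) = -256670709 - 198747 \sqrt{3629}$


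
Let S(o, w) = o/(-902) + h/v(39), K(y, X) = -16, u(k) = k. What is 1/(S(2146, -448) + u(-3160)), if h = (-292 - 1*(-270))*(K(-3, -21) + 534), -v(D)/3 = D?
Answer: -52767/161729665 ≈ -0.00032627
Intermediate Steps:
v(D) = -3*D
h = -11396 (h = (-292 - 1*(-270))*(-16 + 534) = (-292 + 270)*518 = -22*518 = -11396)
S(o, w) = 11396/117 - o/902 (S(o, w) = o/(-902) - 11396/((-3*39)) = o*(-1/902) - 11396/(-117) = -o/902 - 11396*(-1/117) = -o/902 + 11396/117 = 11396/117 - o/902)
1/(S(2146, -448) + u(-3160)) = 1/((11396/117 - 1/902*2146) - 3160) = 1/((11396/117 - 1073/451) - 3160) = 1/(5014055/52767 - 3160) = 1/(-161729665/52767) = -52767/161729665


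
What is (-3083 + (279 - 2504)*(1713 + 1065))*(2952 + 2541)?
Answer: -33969442569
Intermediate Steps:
(-3083 + (279 - 2504)*(1713 + 1065))*(2952 + 2541) = (-3083 - 2225*2778)*5493 = (-3083 - 6181050)*5493 = -6184133*5493 = -33969442569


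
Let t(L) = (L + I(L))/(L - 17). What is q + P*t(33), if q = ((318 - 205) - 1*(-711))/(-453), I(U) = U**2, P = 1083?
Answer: 275219447/3624 ≈ 75944.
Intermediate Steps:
t(L) = (L + L**2)/(-17 + L) (t(L) = (L + L**2)/(L - 17) = (L + L**2)/(-17 + L))
q = -824/453 (q = (113 + 711)*(-1/453) = 824*(-1/453) = -824/453 ≈ -1.8190)
q + P*t(33) = -824/453 + 1083*(33*(1 + 33)/(-17 + 33)) = -824/453 + 1083*(33*34/16) = -824/453 + 1083*(33*(1/16)*34) = -824/453 + 1083*(561/8) = -824/453 + 607563/8 = 275219447/3624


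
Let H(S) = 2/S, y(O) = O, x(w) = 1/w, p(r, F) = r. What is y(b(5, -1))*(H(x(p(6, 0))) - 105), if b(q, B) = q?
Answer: -465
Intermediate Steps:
x(w) = 1/w
y(b(5, -1))*(H(x(p(6, 0))) - 105) = 5*(2/(1/6) - 105) = 5*(2*6 - 105) = 5*(12 - 105) = 5*(-93) = -465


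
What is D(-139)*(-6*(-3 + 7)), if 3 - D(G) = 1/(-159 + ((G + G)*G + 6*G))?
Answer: -2710704/37649 ≈ -71.999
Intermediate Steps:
D(G) = 3 - 1/(-159 + 2*G² + 6*G) (D(G) = 3 - 1/(-159 + ((G + G)*G + 6*G)) = 3 - 1/(-159 + ((2*G)*G + 6*G)) = 3 - 1/(-159 + (2*G² + 6*G)) = 3 - 1/(-159 + 2*G² + 6*G))
D(-139)*(-6*(-3 + 7)) = (2*(-239 + 3*(-139)² + 9*(-139))/(-159 + 2*(-139)² + 6*(-139)))*(-6*(-3 + 7)) = (2*(-239 + 3*19321 - 1251)/(-159 + 2*19321 - 834))*(-6*4) = (2*(-239 + 57963 - 1251)/(-159 + 38642 - 834))*(-24) = (2*56473/37649)*(-24) = (2*(1/37649)*56473)*(-24) = (112946/37649)*(-24) = -2710704/37649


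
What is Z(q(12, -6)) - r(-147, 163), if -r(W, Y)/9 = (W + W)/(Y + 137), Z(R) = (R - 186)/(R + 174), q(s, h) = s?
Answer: -15121/1550 ≈ -9.7555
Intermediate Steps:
Z(R) = (-186 + R)/(174 + R)
r(W, Y) = -18*W/(137 + Y) (r(W, Y) = -9*(W + W)/(Y + 137) = -9*2*W/(137 + Y) = -18*W/(137 + Y))
Z(q(12, -6)) - r(-147, 163) = (-186 + 12)/(174 + 12) - (-18)*(-147)/(137 + 163) = -174/186 - (-18)*(-147)/300 = (1/186)*(-174) - (-18)*(-147)/300 = -29/31 - 1*441/50 = -29/31 - 441/50 = -15121/1550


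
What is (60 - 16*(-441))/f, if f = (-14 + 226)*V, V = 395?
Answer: 1779/20935 ≈ 0.084977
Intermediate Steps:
f = 83740 (f = (-14 + 226)*395 = 212*395 = 83740)
(60 - 16*(-441))/f = (60 - 16*(-441))/83740 = (60 + 7056)*(1/83740) = 7116*(1/83740) = 1779/20935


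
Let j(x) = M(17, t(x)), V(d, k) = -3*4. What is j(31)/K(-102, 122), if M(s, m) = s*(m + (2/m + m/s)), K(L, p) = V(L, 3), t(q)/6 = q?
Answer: -311381/1116 ≈ -279.02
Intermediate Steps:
t(q) = 6*q
V(d, k) = -12
K(L, p) = -12
M(s, m) = s*(m + 2/m + m/s)
j(x) = 108*x + 17/(3*x) (j(x) = 6*x + (6*x)*17 + 2*17/(6*x) = 6*x + 102*x + 2*17*(1/(6*x)) = 6*x + 102*x + 17/(3*x) = 108*x + 17/(3*x))
j(31)/K(-102, 122) = (108*31 + (17/3)/31)/(-12) = (3348 + (17/3)*(1/31))*(-1/12) = (3348 + 17/93)*(-1/12) = (311381/93)*(-1/12) = -311381/1116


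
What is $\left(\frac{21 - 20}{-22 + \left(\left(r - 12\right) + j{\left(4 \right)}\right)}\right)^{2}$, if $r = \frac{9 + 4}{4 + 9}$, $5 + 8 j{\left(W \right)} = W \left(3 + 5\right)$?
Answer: $\frac{64}{56169} \approx 0.0011394$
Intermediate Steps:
$j{\left(W \right)} = - \frac{5}{8} + W$ ($j{\left(W \right)} = - \frac{5}{8} + \frac{W \left(3 + 5\right)}{8} = - \frac{5}{8} + \frac{W 8}{8} = - \frac{5}{8} + \frac{8 W}{8} = - \frac{5}{8} + W$)
$r = 1$ ($r = \frac{13}{13} = 13 \cdot \frac{1}{13} = 1$)
$\left(\frac{21 - 20}{-22 + \left(\left(r - 12\right) + j{\left(4 \right)}\right)}\right)^{2} = \left(\frac{21 - 20}{-22 + \left(\left(1 - 12\right) + \left(- \frac{5}{8} + 4\right)\right)}\right)^{2} = \left(1 \frac{1}{-22 + \left(-11 + \frac{27}{8}\right)}\right)^{2} = \left(1 \frac{1}{-22 - \frac{61}{8}}\right)^{2} = \left(1 \frac{1}{- \frac{237}{8}}\right)^{2} = \left(1 \left(- \frac{8}{237}\right)\right)^{2} = \left(- \frac{8}{237}\right)^{2} = \frac{64}{56169}$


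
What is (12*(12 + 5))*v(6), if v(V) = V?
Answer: 1224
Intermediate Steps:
(12*(12 + 5))*v(6) = (12*(12 + 5))*6 = (12*17)*6 = 204*6 = 1224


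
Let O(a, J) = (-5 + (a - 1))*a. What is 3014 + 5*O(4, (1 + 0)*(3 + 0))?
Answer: 2974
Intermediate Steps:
O(a, J) = a*(-6 + a) (O(a, J) = (-5 + (-1 + a))*a = (-6 + a)*a = a*(-6 + a))
3014 + 5*O(4, (1 + 0)*(3 + 0)) = 3014 + 5*(4*(-6 + 4)) = 3014 + 5*(4*(-2)) = 3014 + 5*(-8) = 3014 - 40 = 2974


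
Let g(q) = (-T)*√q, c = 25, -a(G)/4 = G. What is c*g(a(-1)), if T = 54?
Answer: -2700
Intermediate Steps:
a(G) = -4*G
g(q) = -54*√q (g(q) = (-1*54)*√q = -54*√q)
c*g(a(-1)) = 25*(-54*√(-4*(-1))) = 25*(-54*√4) = 25*(-54*2) = 25*(-108) = -2700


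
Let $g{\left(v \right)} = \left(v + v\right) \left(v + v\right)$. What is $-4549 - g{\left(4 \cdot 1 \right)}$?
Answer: $-4613$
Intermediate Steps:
$g{\left(v \right)} = 4 v^{2}$ ($g{\left(v \right)} = 2 v 2 v = 4 v^{2}$)
$-4549 - g{\left(4 \cdot 1 \right)} = -4549 - 4 \left(4 \cdot 1\right)^{2} = -4549 - 4 \cdot 4^{2} = -4549 - 4 \cdot 16 = -4549 - 64 = -4613$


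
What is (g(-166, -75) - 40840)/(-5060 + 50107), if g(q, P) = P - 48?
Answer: -40963/45047 ≈ -0.90934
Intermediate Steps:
g(q, P) = -48 + P
(g(-166, -75) - 40840)/(-5060 + 50107) = ((-48 - 75) - 40840)/(-5060 + 50107) = (-123 - 40840)/45047 = -40963*1/45047 = -40963/45047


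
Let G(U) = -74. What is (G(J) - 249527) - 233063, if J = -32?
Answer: -482664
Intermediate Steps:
(G(J) - 249527) - 233063 = (-74 - 249527) - 233063 = -249601 - 233063 = -482664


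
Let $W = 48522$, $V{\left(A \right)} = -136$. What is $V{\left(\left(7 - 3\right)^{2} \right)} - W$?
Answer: $-48658$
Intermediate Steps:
$V{\left(\left(7 - 3\right)^{2} \right)} - W = -136 - 48522 = -48658$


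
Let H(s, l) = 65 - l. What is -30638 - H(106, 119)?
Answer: -30584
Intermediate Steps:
-30638 - H(106, 119) = -30638 - (65 - 1*119) = -30638 - (65 - 119) = -30638 - 1*(-54) = -30638 + 54 = -30584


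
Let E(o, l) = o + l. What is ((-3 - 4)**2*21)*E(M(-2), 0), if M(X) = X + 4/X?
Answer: -4116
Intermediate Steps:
E(o, l) = l + o
((-3 - 4)**2*21)*E(M(-2), 0) = ((-3 - 4)**2*21)*(0 + (-2 + 4/(-2))) = ((-7)**2*21)*(0 + (-2 + 4*(-1/2))) = (49*21)*(0 + (-2 - 2)) = 1029*(0 - 4) = 1029*(-4) = -4116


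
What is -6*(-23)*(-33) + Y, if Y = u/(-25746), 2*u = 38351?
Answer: -234532919/51492 ≈ -4554.7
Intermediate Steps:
u = 38351/2 (u = (½)*38351 = 38351/2 ≈ 19176.)
Y = -38351/51492 (Y = (38351/2)/(-25746) = (38351/2)*(-1/25746) = -38351/51492 ≈ -0.74479)
-6*(-23)*(-33) + Y = -6*(-23)*(-33) - 38351/51492 = 138*(-33) - 38351/51492 = -4554 - 38351/51492 = -234532919/51492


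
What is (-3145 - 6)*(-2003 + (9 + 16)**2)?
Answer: 4342078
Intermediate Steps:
(-3145 - 6)*(-2003 + (9 + 16)**2) = -3151*(-2003 + 25**2) = -3151*(-2003 + 625) = -3151*(-1378) = 4342078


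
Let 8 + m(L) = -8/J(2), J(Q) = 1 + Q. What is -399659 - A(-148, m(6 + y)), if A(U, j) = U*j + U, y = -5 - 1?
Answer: -1203269/3 ≈ -4.0109e+5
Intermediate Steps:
y = -6
m(L) = -32/3 (m(L) = -8 - 8/(1 + 2) = -8 - 8/3 = -32/3)
A(U, j) = U + U*j
-399659 - A(-148, m(6 + y)) = -399659 - (-148)*(1 - 32/3) = -399659 - (-148)*(-29)/3 = -399659 - 1*4292/3 = -399659 - 4292/3 = -1203269/3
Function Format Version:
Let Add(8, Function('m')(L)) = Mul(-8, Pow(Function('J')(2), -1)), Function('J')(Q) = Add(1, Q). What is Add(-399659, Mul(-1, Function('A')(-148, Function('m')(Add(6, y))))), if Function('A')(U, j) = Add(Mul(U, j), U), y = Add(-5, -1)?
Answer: Rational(-1203269, 3) ≈ -4.0109e+5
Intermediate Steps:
y = -6
Function('m')(L) = Rational(-32, 3) (Function('m')(L) = Add(-8, Mul(-8, Pow(Add(1, 2), -1))) = Add(-8, Mul(-8, Pow(3, -1))) = Add(-8, Mul(-8, Rational(1, 3))) = Add(-8, Rational(-8, 3)) = Rational(-32, 3))
Function('A')(U, j) = Add(U, Mul(U, j))
Add(-399659, Mul(-1, Function('A')(-148, Function('m')(Add(6, y))))) = Add(-399659, Mul(-1, Mul(-148, Add(1, Rational(-32, 3))))) = Add(-399659, Mul(-1, Mul(-148, Rational(-29, 3)))) = Add(-399659, Mul(-1, Rational(4292, 3))) = Add(-399659, Rational(-4292, 3)) = Rational(-1203269, 3)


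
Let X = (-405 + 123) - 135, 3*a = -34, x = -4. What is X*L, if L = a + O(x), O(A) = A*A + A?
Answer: -278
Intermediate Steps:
a = -34/3 (a = (⅓)*(-34) = -34/3 ≈ -11.333)
O(A) = A + A² (O(A) = A² + A = A + A²)
L = ⅔ (L = -34/3 - 4*(1 - 4) = -34/3 - 4*(-3) = -34/3 + 12 = ⅔ ≈ 0.66667)
X = -417 (X = -282 - 135 = -417)
X*L = -417*⅔ = -278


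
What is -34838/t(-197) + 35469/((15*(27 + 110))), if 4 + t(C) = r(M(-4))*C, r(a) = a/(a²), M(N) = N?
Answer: -93316157/123985 ≈ -752.64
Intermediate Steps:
r(a) = 1/a (r(a) = a/a² = 1/a)
t(C) = -4 - C/4 (t(C) = -4 + C/(-4) = -4 - C/4)
-34838/t(-197) + 35469/((15*(27 + 110))) = -34838/(-4 - ¼*(-197)) + 35469/((15*(27 + 110))) = -34838/(-4 + 197/4) + 35469/((15*137)) = -34838/181/4 + 35469/2055 = -34838*4/181 + 35469*(1/2055) = -139352/181 + 11823/685 = -93316157/123985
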